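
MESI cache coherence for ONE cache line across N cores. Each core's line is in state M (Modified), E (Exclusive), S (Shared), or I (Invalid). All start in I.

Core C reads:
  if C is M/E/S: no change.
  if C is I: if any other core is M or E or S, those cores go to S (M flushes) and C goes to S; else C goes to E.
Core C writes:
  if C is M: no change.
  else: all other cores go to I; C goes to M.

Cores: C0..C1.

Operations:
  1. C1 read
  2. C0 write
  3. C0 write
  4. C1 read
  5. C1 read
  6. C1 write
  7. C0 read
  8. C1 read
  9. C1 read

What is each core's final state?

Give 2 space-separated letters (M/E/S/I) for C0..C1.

Op 1: C1 read [C1 read from I: no other sharers -> C1=E (exclusive)] -> [I,E]
Op 2: C0 write [C0 write: invalidate ['C1=E'] -> C0=M] -> [M,I]
Op 3: C0 write [C0 write: already M (modified), no change] -> [M,I]
Op 4: C1 read [C1 read from I: others=['C0=M'] -> C1=S, others downsized to S] -> [S,S]
Op 5: C1 read [C1 read: already in S, no change] -> [S,S]
Op 6: C1 write [C1 write: invalidate ['C0=S'] -> C1=M] -> [I,M]
Op 7: C0 read [C0 read from I: others=['C1=M'] -> C0=S, others downsized to S] -> [S,S]
Op 8: C1 read [C1 read: already in S, no change] -> [S,S]
Op 9: C1 read [C1 read: already in S, no change] -> [S,S]

Answer: S S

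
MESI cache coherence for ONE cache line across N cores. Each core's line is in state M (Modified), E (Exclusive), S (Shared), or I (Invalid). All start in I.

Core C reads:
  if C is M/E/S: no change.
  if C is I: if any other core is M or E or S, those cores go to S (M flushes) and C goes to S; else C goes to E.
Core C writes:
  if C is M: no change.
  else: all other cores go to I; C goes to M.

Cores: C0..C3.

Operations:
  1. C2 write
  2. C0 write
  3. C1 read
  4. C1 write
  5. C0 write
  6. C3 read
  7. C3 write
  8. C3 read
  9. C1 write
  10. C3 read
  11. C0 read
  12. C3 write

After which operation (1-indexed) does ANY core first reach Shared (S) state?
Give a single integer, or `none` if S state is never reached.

Op 1: C2 write [C2 write: invalidate none -> C2=M] -> [I,I,M,I]
Op 2: C0 write [C0 write: invalidate ['C2=M'] -> C0=M] -> [M,I,I,I]
Op 3: C1 read [C1 read from I: others=['C0=M'] -> C1=S, others downsized to S] -> [S,S,I,I]
  -> First S state at op 3; remaining ops need not be traced.

Answer: 3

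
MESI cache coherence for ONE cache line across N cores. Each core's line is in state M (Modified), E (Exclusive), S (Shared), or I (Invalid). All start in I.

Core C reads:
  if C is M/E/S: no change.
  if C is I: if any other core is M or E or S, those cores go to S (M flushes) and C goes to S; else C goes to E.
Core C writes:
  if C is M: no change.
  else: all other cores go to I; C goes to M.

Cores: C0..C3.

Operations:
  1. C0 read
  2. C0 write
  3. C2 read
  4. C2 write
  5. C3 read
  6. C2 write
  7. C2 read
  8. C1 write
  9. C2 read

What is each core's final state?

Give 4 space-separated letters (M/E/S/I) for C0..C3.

Answer: I S S I

Derivation:
Op 1: C0 read [C0 read from I: no other sharers -> C0=E (exclusive)] -> [E,I,I,I]
Op 2: C0 write [C0 write: invalidate none -> C0=M] -> [M,I,I,I]
Op 3: C2 read [C2 read from I: others=['C0=M'] -> C2=S, others downsized to S] -> [S,I,S,I]
Op 4: C2 write [C2 write: invalidate ['C0=S'] -> C2=M] -> [I,I,M,I]
Op 5: C3 read [C3 read from I: others=['C2=M'] -> C3=S, others downsized to S] -> [I,I,S,S]
Op 6: C2 write [C2 write: invalidate ['C3=S'] -> C2=M] -> [I,I,M,I]
Op 7: C2 read [C2 read: already in M, no change] -> [I,I,M,I]
Op 8: C1 write [C1 write: invalidate ['C2=M'] -> C1=M] -> [I,M,I,I]
Op 9: C2 read [C2 read from I: others=['C1=M'] -> C2=S, others downsized to S] -> [I,S,S,I]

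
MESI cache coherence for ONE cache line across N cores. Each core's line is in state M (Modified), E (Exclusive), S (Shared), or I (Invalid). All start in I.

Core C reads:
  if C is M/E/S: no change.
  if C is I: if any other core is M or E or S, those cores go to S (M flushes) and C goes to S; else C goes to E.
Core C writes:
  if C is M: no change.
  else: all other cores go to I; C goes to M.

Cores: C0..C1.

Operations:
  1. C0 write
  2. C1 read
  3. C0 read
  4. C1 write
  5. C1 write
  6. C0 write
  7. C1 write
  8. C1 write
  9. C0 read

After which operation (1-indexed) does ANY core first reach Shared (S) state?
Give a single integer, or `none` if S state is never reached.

Answer: 2

Derivation:
Op 1: C0 write [C0 write: invalidate none -> C0=M] -> [M,I]
Op 2: C1 read [C1 read from I: others=['C0=M'] -> C1=S, others downsized to S] -> [S,S]
  -> First S state at op 2; remaining ops need not be traced.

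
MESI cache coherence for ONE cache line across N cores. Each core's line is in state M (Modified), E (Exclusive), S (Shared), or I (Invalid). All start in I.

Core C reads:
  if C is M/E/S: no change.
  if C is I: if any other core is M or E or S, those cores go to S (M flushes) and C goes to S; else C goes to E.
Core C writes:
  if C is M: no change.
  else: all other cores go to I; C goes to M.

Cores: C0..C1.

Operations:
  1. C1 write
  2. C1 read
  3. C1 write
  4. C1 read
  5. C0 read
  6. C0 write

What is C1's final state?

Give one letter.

Op 1: C1 write [C1 write: invalidate none -> C1=M] -> [I,M]
Op 2: C1 read [C1 read: already in M, no change] -> [I,M]
Op 3: C1 write [C1 write: already M (modified), no change] -> [I,M]
Op 4: C1 read [C1 read: already in M, no change] -> [I,M]
Op 5: C0 read [C0 read from I: others=['C1=M'] -> C0=S, others downsized to S] -> [S,S]
Op 6: C0 write [C0 write: invalidate ['C1=S'] -> C0=M] -> [M,I]

Answer: I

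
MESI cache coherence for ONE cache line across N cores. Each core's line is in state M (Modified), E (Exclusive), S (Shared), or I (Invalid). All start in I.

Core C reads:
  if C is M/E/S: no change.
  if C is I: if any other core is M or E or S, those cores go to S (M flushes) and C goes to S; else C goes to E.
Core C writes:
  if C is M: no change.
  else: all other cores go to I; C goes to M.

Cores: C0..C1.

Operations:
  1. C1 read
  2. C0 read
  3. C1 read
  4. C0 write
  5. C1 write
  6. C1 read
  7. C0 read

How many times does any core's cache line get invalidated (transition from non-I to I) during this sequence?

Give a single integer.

Answer: 2

Derivation:
Op 1: C1 read [C1 read from I: no other sharers -> C1=E (exclusive)] -> [I,E] (invalidations this op: 0; running total: 0)
Op 2: C0 read [C0 read from I: others=['C1=E'] -> C0=S, others downsized to S] -> [S,S] (invalidations this op: 0; running total: 0)
Op 3: C1 read [C1 read: already in S, no change] -> [S,S] (invalidations this op: 0; running total: 0)
Op 4: C0 write [C0 write: invalidate ['C1=S'] -> C0=M] -> [M,I] (invalidations this op: 1; running total: 1)
Op 5: C1 write [C1 write: invalidate ['C0=M'] -> C1=M] -> [I,M] (invalidations this op: 1; running total: 2)
Op 6: C1 read [C1 read: already in M, no change] -> [I,M] (invalidations this op: 0; running total: 2)
Op 7: C0 read [C0 read from I: others=['C1=M'] -> C0=S, others downsized to S] -> [S,S] (invalidations this op: 0; running total: 2)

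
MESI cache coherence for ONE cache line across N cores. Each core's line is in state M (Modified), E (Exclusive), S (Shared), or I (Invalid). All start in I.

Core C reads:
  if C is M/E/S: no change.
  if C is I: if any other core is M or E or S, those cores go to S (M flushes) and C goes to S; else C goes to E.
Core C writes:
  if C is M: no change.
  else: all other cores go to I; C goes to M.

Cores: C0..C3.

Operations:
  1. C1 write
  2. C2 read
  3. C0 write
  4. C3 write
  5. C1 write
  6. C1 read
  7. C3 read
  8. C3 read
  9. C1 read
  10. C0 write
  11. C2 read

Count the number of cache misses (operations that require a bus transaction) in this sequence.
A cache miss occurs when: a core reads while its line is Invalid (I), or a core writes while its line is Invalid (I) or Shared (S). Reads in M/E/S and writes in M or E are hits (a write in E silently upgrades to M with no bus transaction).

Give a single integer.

Answer: 8

Derivation:
Op 1: C1 write [C1 write: invalidate none -> C1=M] -> [I,M,I,I] [MISS #1: write from I]
Op 2: C2 read [C2 read from I: others=['C1=M'] -> C2=S, others downsized to S] -> [I,S,S,I] [MISS #2: read from I]
Op 3: C0 write [C0 write: invalidate ['C1=S', 'C2=S'] -> C0=M] -> [M,I,I,I] [MISS #3: write from I]
Op 4: C3 write [C3 write: invalidate ['C0=M'] -> C3=M] -> [I,I,I,M] [MISS #4: write from I]
Op 5: C1 write [C1 write: invalidate ['C3=M'] -> C1=M] -> [I,M,I,I] [MISS #5: write from I]
Op 6: C1 read [C1 read: already in M, no change] -> [I,M,I,I] [hit: read from M]
Op 7: C3 read [C3 read from I: others=['C1=M'] -> C3=S, others downsized to S] -> [I,S,I,S] [MISS #6: read from I]
Op 8: C3 read [C3 read: already in S, no change] -> [I,S,I,S] [hit: read from S]
Op 9: C1 read [C1 read: already in S, no change] -> [I,S,I,S] [hit: read from S]
Op 10: C0 write [C0 write: invalidate ['C1=S', 'C3=S'] -> C0=M] -> [M,I,I,I] [MISS #7: write from I]
Op 11: C2 read [C2 read from I: others=['C0=M'] -> C2=S, others downsized to S] -> [S,I,S,I] [MISS #8: read from I]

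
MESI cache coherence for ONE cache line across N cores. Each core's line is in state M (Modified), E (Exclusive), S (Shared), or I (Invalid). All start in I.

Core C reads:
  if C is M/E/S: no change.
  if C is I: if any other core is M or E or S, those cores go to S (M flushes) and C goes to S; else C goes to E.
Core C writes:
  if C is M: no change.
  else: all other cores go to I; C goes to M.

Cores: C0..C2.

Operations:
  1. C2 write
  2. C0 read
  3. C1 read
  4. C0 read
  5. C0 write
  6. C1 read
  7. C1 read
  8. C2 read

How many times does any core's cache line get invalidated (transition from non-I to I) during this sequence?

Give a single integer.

Answer: 2

Derivation:
Op 1: C2 write [C2 write: invalidate none -> C2=M] -> [I,I,M] (invalidations this op: 0; running total: 0)
Op 2: C0 read [C0 read from I: others=['C2=M'] -> C0=S, others downsized to S] -> [S,I,S] (invalidations this op: 0; running total: 0)
Op 3: C1 read [C1 read from I: others=['C0=S', 'C2=S'] -> C1=S, others downsized to S] -> [S,S,S] (invalidations this op: 0; running total: 0)
Op 4: C0 read [C0 read: already in S, no change] -> [S,S,S] (invalidations this op: 0; running total: 0)
Op 5: C0 write [C0 write: invalidate ['C1=S', 'C2=S'] -> C0=M] -> [M,I,I] (invalidations this op: 2; running total: 2)
Op 6: C1 read [C1 read from I: others=['C0=M'] -> C1=S, others downsized to S] -> [S,S,I] (invalidations this op: 0; running total: 2)
Op 7: C1 read [C1 read: already in S, no change] -> [S,S,I] (invalidations this op: 0; running total: 2)
Op 8: C2 read [C2 read from I: others=['C0=S', 'C1=S'] -> C2=S, others downsized to S] -> [S,S,S] (invalidations this op: 0; running total: 2)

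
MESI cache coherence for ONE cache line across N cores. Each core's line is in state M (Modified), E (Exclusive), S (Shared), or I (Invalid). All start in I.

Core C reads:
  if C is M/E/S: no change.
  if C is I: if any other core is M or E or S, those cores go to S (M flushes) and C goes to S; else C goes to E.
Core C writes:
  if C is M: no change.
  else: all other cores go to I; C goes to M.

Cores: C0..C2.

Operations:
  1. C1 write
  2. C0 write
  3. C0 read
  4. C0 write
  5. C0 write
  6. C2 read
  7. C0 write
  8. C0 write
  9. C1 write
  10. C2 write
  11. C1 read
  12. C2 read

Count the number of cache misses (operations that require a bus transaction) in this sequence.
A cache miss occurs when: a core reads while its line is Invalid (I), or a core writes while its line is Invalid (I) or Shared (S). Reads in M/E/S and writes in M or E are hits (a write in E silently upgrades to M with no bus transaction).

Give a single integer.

Op 1: C1 write [C1 write: invalidate none -> C1=M] -> [I,M,I] [MISS #1: write from I]
Op 2: C0 write [C0 write: invalidate ['C1=M'] -> C0=M] -> [M,I,I] [MISS #2: write from I]
Op 3: C0 read [C0 read: already in M, no change] -> [M,I,I] [hit: read from M]
Op 4: C0 write [C0 write: already M (modified), no change] -> [M,I,I] [hit: write from M]
Op 5: C0 write [C0 write: already M (modified), no change] -> [M,I,I] [hit: write from M]
Op 6: C2 read [C2 read from I: others=['C0=M'] -> C2=S, others downsized to S] -> [S,I,S] [MISS #3: read from I]
Op 7: C0 write [C0 write: invalidate ['C2=S'] -> C0=M] -> [M,I,I] [MISS #4: write from S]
Op 8: C0 write [C0 write: already M (modified), no change] -> [M,I,I] [hit: write from M]
Op 9: C1 write [C1 write: invalidate ['C0=M'] -> C1=M] -> [I,M,I] [MISS #5: write from I]
Op 10: C2 write [C2 write: invalidate ['C1=M'] -> C2=M] -> [I,I,M] [MISS #6: write from I]
Op 11: C1 read [C1 read from I: others=['C2=M'] -> C1=S, others downsized to S] -> [I,S,S] [MISS #7: read from I]
Op 12: C2 read [C2 read: already in S, no change] -> [I,S,S] [hit: read from S]

Answer: 7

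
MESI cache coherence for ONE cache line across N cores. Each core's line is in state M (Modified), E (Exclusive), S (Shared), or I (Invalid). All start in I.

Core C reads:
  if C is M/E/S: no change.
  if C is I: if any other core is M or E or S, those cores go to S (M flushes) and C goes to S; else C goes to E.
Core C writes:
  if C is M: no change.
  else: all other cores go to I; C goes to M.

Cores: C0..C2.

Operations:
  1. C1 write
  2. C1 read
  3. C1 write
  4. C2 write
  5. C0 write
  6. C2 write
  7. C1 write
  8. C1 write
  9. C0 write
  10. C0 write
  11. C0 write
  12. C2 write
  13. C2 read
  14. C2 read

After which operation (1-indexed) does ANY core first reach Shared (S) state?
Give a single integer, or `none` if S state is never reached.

Op 1: C1 write [C1 write: invalidate none -> C1=M] -> [I,M,I]
Op 2: C1 read [C1 read: already in M, no change] -> [I,M,I]
Op 3: C1 write [C1 write: already M (modified), no change] -> [I,M,I]
Op 4: C2 write [C2 write: invalidate ['C1=M'] -> C2=M] -> [I,I,M]
Op 5: C0 write [C0 write: invalidate ['C2=M'] -> C0=M] -> [M,I,I]
Op 6: C2 write [C2 write: invalidate ['C0=M'] -> C2=M] -> [I,I,M]
Op 7: C1 write [C1 write: invalidate ['C2=M'] -> C1=M] -> [I,M,I]
Op 8: C1 write [C1 write: already M (modified), no change] -> [I,M,I]
Op 9: C0 write [C0 write: invalidate ['C1=M'] -> C0=M] -> [M,I,I]
Op 10: C0 write [C0 write: already M (modified), no change] -> [M,I,I]
Op 11: C0 write [C0 write: already M (modified), no change] -> [M,I,I]
Op 12: C2 write [C2 write: invalidate ['C0=M'] -> C2=M] -> [I,I,M]
Op 13: C2 read [C2 read: already in M, no change] -> [I,I,M]
Op 14: C2 read [C2 read: already in M, no change] -> [I,I,M]
S state never reached in this sequence.

Answer: none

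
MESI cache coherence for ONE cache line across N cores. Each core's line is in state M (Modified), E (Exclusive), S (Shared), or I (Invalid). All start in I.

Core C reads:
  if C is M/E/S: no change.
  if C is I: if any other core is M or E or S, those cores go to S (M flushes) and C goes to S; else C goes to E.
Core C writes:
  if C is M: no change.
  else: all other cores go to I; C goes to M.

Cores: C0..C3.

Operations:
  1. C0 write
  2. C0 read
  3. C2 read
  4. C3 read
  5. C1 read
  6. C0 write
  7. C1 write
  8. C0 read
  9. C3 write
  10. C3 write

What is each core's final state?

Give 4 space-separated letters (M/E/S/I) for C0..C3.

Op 1: C0 write [C0 write: invalidate none -> C0=M] -> [M,I,I,I]
Op 2: C0 read [C0 read: already in M, no change] -> [M,I,I,I]
Op 3: C2 read [C2 read from I: others=['C0=M'] -> C2=S, others downsized to S] -> [S,I,S,I]
Op 4: C3 read [C3 read from I: others=['C0=S', 'C2=S'] -> C3=S, others downsized to S] -> [S,I,S,S]
Op 5: C1 read [C1 read from I: others=['C0=S', 'C2=S', 'C3=S'] -> C1=S, others downsized to S] -> [S,S,S,S]
Op 6: C0 write [C0 write: invalidate ['C1=S', 'C2=S', 'C3=S'] -> C0=M] -> [M,I,I,I]
Op 7: C1 write [C1 write: invalidate ['C0=M'] -> C1=M] -> [I,M,I,I]
Op 8: C0 read [C0 read from I: others=['C1=M'] -> C0=S, others downsized to S] -> [S,S,I,I]
Op 9: C3 write [C3 write: invalidate ['C0=S', 'C1=S'] -> C3=M] -> [I,I,I,M]
Op 10: C3 write [C3 write: already M (modified), no change] -> [I,I,I,M]

Answer: I I I M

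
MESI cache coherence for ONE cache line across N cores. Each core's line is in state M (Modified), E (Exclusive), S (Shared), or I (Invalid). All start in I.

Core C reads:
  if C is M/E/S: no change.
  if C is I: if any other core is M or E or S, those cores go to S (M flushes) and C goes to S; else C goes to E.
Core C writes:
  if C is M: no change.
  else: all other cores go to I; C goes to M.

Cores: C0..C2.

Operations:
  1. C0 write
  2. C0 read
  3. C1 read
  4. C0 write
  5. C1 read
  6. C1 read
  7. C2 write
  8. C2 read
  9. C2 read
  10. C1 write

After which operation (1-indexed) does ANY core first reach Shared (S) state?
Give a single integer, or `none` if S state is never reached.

Answer: 3

Derivation:
Op 1: C0 write [C0 write: invalidate none -> C0=M] -> [M,I,I]
Op 2: C0 read [C0 read: already in M, no change] -> [M,I,I]
Op 3: C1 read [C1 read from I: others=['C0=M'] -> C1=S, others downsized to S] -> [S,S,I]
  -> First S state at op 3; remaining ops need not be traced.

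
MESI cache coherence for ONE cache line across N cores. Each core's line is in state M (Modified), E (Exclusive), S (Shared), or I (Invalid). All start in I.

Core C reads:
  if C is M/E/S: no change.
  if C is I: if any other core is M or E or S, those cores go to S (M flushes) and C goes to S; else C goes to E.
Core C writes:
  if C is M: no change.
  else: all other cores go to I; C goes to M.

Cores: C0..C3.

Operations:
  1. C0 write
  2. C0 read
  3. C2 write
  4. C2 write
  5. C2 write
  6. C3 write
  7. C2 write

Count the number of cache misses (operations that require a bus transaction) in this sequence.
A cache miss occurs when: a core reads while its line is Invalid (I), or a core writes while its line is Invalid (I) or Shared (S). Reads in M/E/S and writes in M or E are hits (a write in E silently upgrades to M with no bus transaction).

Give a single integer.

Answer: 4

Derivation:
Op 1: C0 write [C0 write: invalidate none -> C0=M] -> [M,I,I,I] [MISS #1: write from I]
Op 2: C0 read [C0 read: already in M, no change] -> [M,I,I,I] [hit: read from M]
Op 3: C2 write [C2 write: invalidate ['C0=M'] -> C2=M] -> [I,I,M,I] [MISS #2: write from I]
Op 4: C2 write [C2 write: already M (modified), no change] -> [I,I,M,I] [hit: write from M]
Op 5: C2 write [C2 write: already M (modified), no change] -> [I,I,M,I] [hit: write from M]
Op 6: C3 write [C3 write: invalidate ['C2=M'] -> C3=M] -> [I,I,I,M] [MISS #3: write from I]
Op 7: C2 write [C2 write: invalidate ['C3=M'] -> C2=M] -> [I,I,M,I] [MISS #4: write from I]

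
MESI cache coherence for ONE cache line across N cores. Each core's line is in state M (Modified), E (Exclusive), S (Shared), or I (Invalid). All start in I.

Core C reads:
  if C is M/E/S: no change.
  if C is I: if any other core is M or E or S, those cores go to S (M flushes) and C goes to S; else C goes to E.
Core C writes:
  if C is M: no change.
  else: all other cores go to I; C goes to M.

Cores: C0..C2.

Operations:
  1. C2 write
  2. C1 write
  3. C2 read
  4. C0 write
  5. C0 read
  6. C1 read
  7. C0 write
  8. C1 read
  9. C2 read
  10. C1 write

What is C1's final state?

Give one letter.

Op 1: C2 write [C2 write: invalidate none -> C2=M] -> [I,I,M]
Op 2: C1 write [C1 write: invalidate ['C2=M'] -> C1=M] -> [I,M,I]
Op 3: C2 read [C2 read from I: others=['C1=M'] -> C2=S, others downsized to S] -> [I,S,S]
Op 4: C0 write [C0 write: invalidate ['C1=S', 'C2=S'] -> C0=M] -> [M,I,I]
Op 5: C0 read [C0 read: already in M, no change] -> [M,I,I]
Op 6: C1 read [C1 read from I: others=['C0=M'] -> C1=S, others downsized to S] -> [S,S,I]
Op 7: C0 write [C0 write: invalidate ['C1=S'] -> C0=M] -> [M,I,I]
Op 8: C1 read [C1 read from I: others=['C0=M'] -> C1=S, others downsized to S] -> [S,S,I]
Op 9: C2 read [C2 read from I: others=['C0=S', 'C1=S'] -> C2=S, others downsized to S] -> [S,S,S]
Op 10: C1 write [C1 write: invalidate ['C0=S', 'C2=S'] -> C1=M] -> [I,M,I]

Answer: M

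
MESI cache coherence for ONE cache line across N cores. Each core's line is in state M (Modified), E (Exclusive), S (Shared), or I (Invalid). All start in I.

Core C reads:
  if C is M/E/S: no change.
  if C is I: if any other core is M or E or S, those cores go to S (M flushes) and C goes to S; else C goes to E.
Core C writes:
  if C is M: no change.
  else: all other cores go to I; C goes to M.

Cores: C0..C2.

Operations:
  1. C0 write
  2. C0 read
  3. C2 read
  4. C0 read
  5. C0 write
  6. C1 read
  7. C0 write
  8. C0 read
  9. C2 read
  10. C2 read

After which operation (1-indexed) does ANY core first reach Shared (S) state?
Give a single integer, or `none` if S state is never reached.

Op 1: C0 write [C0 write: invalidate none -> C0=M] -> [M,I,I]
Op 2: C0 read [C0 read: already in M, no change] -> [M,I,I]
Op 3: C2 read [C2 read from I: others=['C0=M'] -> C2=S, others downsized to S] -> [S,I,S]
  -> First S state at op 3; remaining ops need not be traced.

Answer: 3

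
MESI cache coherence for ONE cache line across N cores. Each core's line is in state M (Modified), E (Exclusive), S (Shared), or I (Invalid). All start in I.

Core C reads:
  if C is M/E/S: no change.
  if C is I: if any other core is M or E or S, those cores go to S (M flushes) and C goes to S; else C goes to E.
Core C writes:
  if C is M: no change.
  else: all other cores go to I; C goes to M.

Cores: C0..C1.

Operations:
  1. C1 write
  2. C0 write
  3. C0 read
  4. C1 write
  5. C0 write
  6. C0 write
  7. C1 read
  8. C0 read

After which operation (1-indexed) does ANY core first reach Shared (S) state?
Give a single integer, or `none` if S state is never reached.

Answer: 7

Derivation:
Op 1: C1 write [C1 write: invalidate none -> C1=M] -> [I,M]
Op 2: C0 write [C0 write: invalidate ['C1=M'] -> C0=M] -> [M,I]
Op 3: C0 read [C0 read: already in M, no change] -> [M,I]
Op 4: C1 write [C1 write: invalidate ['C0=M'] -> C1=M] -> [I,M]
Op 5: C0 write [C0 write: invalidate ['C1=M'] -> C0=M] -> [M,I]
Op 6: C0 write [C0 write: already M (modified), no change] -> [M,I]
Op 7: C1 read [C1 read from I: others=['C0=M'] -> C1=S, others downsized to S] -> [S,S]
  -> First S state at op 7; remaining ops need not be traced.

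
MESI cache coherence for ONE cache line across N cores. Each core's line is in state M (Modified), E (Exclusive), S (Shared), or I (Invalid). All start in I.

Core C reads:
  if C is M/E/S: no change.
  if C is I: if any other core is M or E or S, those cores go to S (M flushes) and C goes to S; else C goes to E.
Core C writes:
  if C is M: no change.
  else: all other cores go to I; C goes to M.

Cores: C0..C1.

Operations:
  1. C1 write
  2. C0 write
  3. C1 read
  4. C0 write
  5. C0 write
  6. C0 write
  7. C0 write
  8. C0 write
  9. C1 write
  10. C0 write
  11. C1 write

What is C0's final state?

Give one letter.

Answer: I

Derivation:
Op 1: C1 write [C1 write: invalidate none -> C1=M] -> [I,M]
Op 2: C0 write [C0 write: invalidate ['C1=M'] -> C0=M] -> [M,I]
Op 3: C1 read [C1 read from I: others=['C0=M'] -> C1=S, others downsized to S] -> [S,S]
Op 4: C0 write [C0 write: invalidate ['C1=S'] -> C0=M] -> [M,I]
Op 5: C0 write [C0 write: already M (modified), no change] -> [M,I]
Op 6: C0 write [C0 write: already M (modified), no change] -> [M,I]
Op 7: C0 write [C0 write: already M (modified), no change] -> [M,I]
Op 8: C0 write [C0 write: already M (modified), no change] -> [M,I]
Op 9: C1 write [C1 write: invalidate ['C0=M'] -> C1=M] -> [I,M]
Op 10: C0 write [C0 write: invalidate ['C1=M'] -> C0=M] -> [M,I]
Op 11: C1 write [C1 write: invalidate ['C0=M'] -> C1=M] -> [I,M]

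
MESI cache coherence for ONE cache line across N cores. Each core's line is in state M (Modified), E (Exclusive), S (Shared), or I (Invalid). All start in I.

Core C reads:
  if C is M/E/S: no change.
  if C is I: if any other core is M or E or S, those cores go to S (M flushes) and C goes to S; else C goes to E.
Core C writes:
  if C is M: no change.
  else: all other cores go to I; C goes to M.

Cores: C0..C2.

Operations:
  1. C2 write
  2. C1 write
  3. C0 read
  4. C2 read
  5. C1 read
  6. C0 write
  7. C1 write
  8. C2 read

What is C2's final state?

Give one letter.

Op 1: C2 write [C2 write: invalidate none -> C2=M] -> [I,I,M]
Op 2: C1 write [C1 write: invalidate ['C2=M'] -> C1=M] -> [I,M,I]
Op 3: C0 read [C0 read from I: others=['C1=M'] -> C0=S, others downsized to S] -> [S,S,I]
Op 4: C2 read [C2 read from I: others=['C0=S', 'C1=S'] -> C2=S, others downsized to S] -> [S,S,S]
Op 5: C1 read [C1 read: already in S, no change] -> [S,S,S]
Op 6: C0 write [C0 write: invalidate ['C1=S', 'C2=S'] -> C0=M] -> [M,I,I]
Op 7: C1 write [C1 write: invalidate ['C0=M'] -> C1=M] -> [I,M,I]
Op 8: C2 read [C2 read from I: others=['C1=M'] -> C2=S, others downsized to S] -> [I,S,S]

Answer: S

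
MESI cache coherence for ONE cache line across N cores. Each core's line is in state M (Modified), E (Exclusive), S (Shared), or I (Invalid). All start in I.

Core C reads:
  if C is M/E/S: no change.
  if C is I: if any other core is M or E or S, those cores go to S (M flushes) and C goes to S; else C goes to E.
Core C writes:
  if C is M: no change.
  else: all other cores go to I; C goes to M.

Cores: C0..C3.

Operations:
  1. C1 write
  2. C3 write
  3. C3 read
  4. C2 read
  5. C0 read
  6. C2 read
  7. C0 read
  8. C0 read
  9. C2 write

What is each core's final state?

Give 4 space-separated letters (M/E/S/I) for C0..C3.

Op 1: C1 write [C1 write: invalidate none -> C1=M] -> [I,M,I,I]
Op 2: C3 write [C3 write: invalidate ['C1=M'] -> C3=M] -> [I,I,I,M]
Op 3: C3 read [C3 read: already in M, no change] -> [I,I,I,M]
Op 4: C2 read [C2 read from I: others=['C3=M'] -> C2=S, others downsized to S] -> [I,I,S,S]
Op 5: C0 read [C0 read from I: others=['C2=S', 'C3=S'] -> C0=S, others downsized to S] -> [S,I,S,S]
Op 6: C2 read [C2 read: already in S, no change] -> [S,I,S,S]
Op 7: C0 read [C0 read: already in S, no change] -> [S,I,S,S]
Op 8: C0 read [C0 read: already in S, no change] -> [S,I,S,S]
Op 9: C2 write [C2 write: invalidate ['C0=S', 'C3=S'] -> C2=M] -> [I,I,M,I]

Answer: I I M I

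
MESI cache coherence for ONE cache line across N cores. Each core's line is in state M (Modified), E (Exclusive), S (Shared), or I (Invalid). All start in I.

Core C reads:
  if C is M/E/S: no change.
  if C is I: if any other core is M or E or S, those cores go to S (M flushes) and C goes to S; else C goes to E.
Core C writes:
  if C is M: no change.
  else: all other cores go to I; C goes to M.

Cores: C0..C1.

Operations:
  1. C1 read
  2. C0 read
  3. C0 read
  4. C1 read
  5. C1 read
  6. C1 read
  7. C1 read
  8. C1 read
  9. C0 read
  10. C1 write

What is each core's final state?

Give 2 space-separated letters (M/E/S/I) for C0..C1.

Answer: I M

Derivation:
Op 1: C1 read [C1 read from I: no other sharers -> C1=E (exclusive)] -> [I,E]
Op 2: C0 read [C0 read from I: others=['C1=E'] -> C0=S, others downsized to S] -> [S,S]
Op 3: C0 read [C0 read: already in S, no change] -> [S,S]
Op 4: C1 read [C1 read: already in S, no change] -> [S,S]
Op 5: C1 read [C1 read: already in S, no change] -> [S,S]
Op 6: C1 read [C1 read: already in S, no change] -> [S,S]
Op 7: C1 read [C1 read: already in S, no change] -> [S,S]
Op 8: C1 read [C1 read: already in S, no change] -> [S,S]
Op 9: C0 read [C0 read: already in S, no change] -> [S,S]
Op 10: C1 write [C1 write: invalidate ['C0=S'] -> C1=M] -> [I,M]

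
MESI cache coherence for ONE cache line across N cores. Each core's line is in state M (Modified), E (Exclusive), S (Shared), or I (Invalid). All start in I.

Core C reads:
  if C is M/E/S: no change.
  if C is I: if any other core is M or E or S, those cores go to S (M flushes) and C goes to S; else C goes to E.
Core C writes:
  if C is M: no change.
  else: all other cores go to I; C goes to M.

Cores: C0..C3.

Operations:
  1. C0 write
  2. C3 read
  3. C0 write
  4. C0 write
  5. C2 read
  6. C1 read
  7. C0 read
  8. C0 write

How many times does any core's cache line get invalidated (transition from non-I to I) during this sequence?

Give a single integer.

Op 1: C0 write [C0 write: invalidate none -> C0=M] -> [M,I,I,I] (invalidations this op: 0; running total: 0)
Op 2: C3 read [C3 read from I: others=['C0=M'] -> C3=S, others downsized to S] -> [S,I,I,S] (invalidations this op: 0; running total: 0)
Op 3: C0 write [C0 write: invalidate ['C3=S'] -> C0=M] -> [M,I,I,I] (invalidations this op: 1; running total: 1)
Op 4: C0 write [C0 write: already M (modified), no change] -> [M,I,I,I] (invalidations this op: 0; running total: 1)
Op 5: C2 read [C2 read from I: others=['C0=M'] -> C2=S, others downsized to S] -> [S,I,S,I] (invalidations this op: 0; running total: 1)
Op 6: C1 read [C1 read from I: others=['C0=S', 'C2=S'] -> C1=S, others downsized to S] -> [S,S,S,I] (invalidations this op: 0; running total: 1)
Op 7: C0 read [C0 read: already in S, no change] -> [S,S,S,I] (invalidations this op: 0; running total: 1)
Op 8: C0 write [C0 write: invalidate ['C1=S', 'C2=S'] -> C0=M] -> [M,I,I,I] (invalidations this op: 2; running total: 3)

Answer: 3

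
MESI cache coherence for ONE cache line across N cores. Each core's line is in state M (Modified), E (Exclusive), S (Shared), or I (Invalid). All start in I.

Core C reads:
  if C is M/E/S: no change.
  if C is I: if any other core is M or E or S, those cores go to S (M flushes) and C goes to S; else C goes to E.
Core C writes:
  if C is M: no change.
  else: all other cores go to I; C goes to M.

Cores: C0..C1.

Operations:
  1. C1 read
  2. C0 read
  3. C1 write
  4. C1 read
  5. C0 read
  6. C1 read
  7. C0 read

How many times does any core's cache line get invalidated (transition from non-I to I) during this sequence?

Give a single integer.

Op 1: C1 read [C1 read from I: no other sharers -> C1=E (exclusive)] -> [I,E] (invalidations this op: 0; running total: 0)
Op 2: C0 read [C0 read from I: others=['C1=E'] -> C0=S, others downsized to S] -> [S,S] (invalidations this op: 0; running total: 0)
Op 3: C1 write [C1 write: invalidate ['C0=S'] -> C1=M] -> [I,M] (invalidations this op: 1; running total: 1)
Op 4: C1 read [C1 read: already in M, no change] -> [I,M] (invalidations this op: 0; running total: 1)
Op 5: C0 read [C0 read from I: others=['C1=M'] -> C0=S, others downsized to S] -> [S,S] (invalidations this op: 0; running total: 1)
Op 6: C1 read [C1 read: already in S, no change] -> [S,S] (invalidations this op: 0; running total: 1)
Op 7: C0 read [C0 read: already in S, no change] -> [S,S] (invalidations this op: 0; running total: 1)

Answer: 1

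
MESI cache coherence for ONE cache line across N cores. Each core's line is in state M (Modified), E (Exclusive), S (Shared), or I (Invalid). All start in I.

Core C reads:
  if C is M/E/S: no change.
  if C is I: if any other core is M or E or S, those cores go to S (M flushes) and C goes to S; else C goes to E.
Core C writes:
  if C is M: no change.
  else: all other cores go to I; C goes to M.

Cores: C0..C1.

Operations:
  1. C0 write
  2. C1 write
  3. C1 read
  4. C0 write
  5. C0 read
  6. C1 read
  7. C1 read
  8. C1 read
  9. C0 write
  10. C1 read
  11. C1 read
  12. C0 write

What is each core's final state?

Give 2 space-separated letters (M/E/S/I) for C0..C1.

Answer: M I

Derivation:
Op 1: C0 write [C0 write: invalidate none -> C0=M] -> [M,I]
Op 2: C1 write [C1 write: invalidate ['C0=M'] -> C1=M] -> [I,M]
Op 3: C1 read [C1 read: already in M, no change] -> [I,M]
Op 4: C0 write [C0 write: invalidate ['C1=M'] -> C0=M] -> [M,I]
Op 5: C0 read [C0 read: already in M, no change] -> [M,I]
Op 6: C1 read [C1 read from I: others=['C0=M'] -> C1=S, others downsized to S] -> [S,S]
Op 7: C1 read [C1 read: already in S, no change] -> [S,S]
Op 8: C1 read [C1 read: already in S, no change] -> [S,S]
Op 9: C0 write [C0 write: invalidate ['C1=S'] -> C0=M] -> [M,I]
Op 10: C1 read [C1 read from I: others=['C0=M'] -> C1=S, others downsized to S] -> [S,S]
Op 11: C1 read [C1 read: already in S, no change] -> [S,S]
Op 12: C0 write [C0 write: invalidate ['C1=S'] -> C0=M] -> [M,I]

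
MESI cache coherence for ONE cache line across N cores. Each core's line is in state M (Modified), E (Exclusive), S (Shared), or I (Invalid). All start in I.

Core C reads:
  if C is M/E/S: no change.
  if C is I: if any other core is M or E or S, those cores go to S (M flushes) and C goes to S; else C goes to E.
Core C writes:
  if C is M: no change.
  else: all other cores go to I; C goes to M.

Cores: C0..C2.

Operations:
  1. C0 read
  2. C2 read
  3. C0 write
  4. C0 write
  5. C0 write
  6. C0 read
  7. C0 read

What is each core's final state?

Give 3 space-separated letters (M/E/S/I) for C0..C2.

Answer: M I I

Derivation:
Op 1: C0 read [C0 read from I: no other sharers -> C0=E (exclusive)] -> [E,I,I]
Op 2: C2 read [C2 read from I: others=['C0=E'] -> C2=S, others downsized to S] -> [S,I,S]
Op 3: C0 write [C0 write: invalidate ['C2=S'] -> C0=M] -> [M,I,I]
Op 4: C0 write [C0 write: already M (modified), no change] -> [M,I,I]
Op 5: C0 write [C0 write: already M (modified), no change] -> [M,I,I]
Op 6: C0 read [C0 read: already in M, no change] -> [M,I,I]
Op 7: C0 read [C0 read: already in M, no change] -> [M,I,I]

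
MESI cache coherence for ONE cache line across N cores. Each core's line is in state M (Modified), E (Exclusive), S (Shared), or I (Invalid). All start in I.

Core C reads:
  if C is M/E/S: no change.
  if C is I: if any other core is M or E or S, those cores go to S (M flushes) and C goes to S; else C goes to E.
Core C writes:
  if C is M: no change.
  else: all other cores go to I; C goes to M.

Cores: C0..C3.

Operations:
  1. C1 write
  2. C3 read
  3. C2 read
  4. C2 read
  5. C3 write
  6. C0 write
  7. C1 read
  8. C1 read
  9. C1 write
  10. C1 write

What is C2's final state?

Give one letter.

Op 1: C1 write [C1 write: invalidate none -> C1=M] -> [I,M,I,I]
Op 2: C3 read [C3 read from I: others=['C1=M'] -> C3=S, others downsized to S] -> [I,S,I,S]
Op 3: C2 read [C2 read from I: others=['C1=S', 'C3=S'] -> C2=S, others downsized to S] -> [I,S,S,S]
Op 4: C2 read [C2 read: already in S, no change] -> [I,S,S,S]
Op 5: C3 write [C3 write: invalidate ['C1=S', 'C2=S'] -> C3=M] -> [I,I,I,M]
Op 6: C0 write [C0 write: invalidate ['C3=M'] -> C0=M] -> [M,I,I,I]
Op 7: C1 read [C1 read from I: others=['C0=M'] -> C1=S, others downsized to S] -> [S,S,I,I]
Op 8: C1 read [C1 read: already in S, no change] -> [S,S,I,I]
Op 9: C1 write [C1 write: invalidate ['C0=S'] -> C1=M] -> [I,M,I,I]
Op 10: C1 write [C1 write: already M (modified), no change] -> [I,M,I,I]

Answer: I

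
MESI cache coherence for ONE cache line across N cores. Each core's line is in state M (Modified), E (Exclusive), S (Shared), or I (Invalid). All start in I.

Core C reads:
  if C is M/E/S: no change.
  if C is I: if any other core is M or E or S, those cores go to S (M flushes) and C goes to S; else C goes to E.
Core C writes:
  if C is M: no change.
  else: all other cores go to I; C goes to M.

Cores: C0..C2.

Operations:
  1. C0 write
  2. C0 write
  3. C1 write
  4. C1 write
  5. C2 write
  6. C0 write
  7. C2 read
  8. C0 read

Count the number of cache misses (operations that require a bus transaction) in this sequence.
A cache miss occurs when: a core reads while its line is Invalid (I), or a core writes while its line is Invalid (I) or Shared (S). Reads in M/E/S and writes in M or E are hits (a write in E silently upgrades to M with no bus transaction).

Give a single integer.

Op 1: C0 write [C0 write: invalidate none -> C0=M] -> [M,I,I] [MISS #1: write from I]
Op 2: C0 write [C0 write: already M (modified), no change] -> [M,I,I] [hit: write from M]
Op 3: C1 write [C1 write: invalidate ['C0=M'] -> C1=M] -> [I,M,I] [MISS #2: write from I]
Op 4: C1 write [C1 write: already M (modified), no change] -> [I,M,I] [hit: write from M]
Op 5: C2 write [C2 write: invalidate ['C1=M'] -> C2=M] -> [I,I,M] [MISS #3: write from I]
Op 6: C0 write [C0 write: invalidate ['C2=M'] -> C0=M] -> [M,I,I] [MISS #4: write from I]
Op 7: C2 read [C2 read from I: others=['C0=M'] -> C2=S, others downsized to S] -> [S,I,S] [MISS #5: read from I]
Op 8: C0 read [C0 read: already in S, no change] -> [S,I,S] [hit: read from S]

Answer: 5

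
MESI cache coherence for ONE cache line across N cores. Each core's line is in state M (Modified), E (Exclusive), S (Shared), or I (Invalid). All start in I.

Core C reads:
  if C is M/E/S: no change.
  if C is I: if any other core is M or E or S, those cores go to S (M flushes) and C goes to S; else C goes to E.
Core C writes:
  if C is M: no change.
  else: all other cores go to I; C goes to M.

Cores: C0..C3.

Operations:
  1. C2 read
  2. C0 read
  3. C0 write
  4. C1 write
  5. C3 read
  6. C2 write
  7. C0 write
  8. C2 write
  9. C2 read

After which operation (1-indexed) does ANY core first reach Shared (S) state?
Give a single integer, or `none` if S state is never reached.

Op 1: C2 read [C2 read from I: no other sharers -> C2=E (exclusive)] -> [I,I,E,I]
Op 2: C0 read [C0 read from I: others=['C2=E'] -> C0=S, others downsized to S] -> [S,I,S,I]
  -> First S state at op 2; remaining ops need not be traced.

Answer: 2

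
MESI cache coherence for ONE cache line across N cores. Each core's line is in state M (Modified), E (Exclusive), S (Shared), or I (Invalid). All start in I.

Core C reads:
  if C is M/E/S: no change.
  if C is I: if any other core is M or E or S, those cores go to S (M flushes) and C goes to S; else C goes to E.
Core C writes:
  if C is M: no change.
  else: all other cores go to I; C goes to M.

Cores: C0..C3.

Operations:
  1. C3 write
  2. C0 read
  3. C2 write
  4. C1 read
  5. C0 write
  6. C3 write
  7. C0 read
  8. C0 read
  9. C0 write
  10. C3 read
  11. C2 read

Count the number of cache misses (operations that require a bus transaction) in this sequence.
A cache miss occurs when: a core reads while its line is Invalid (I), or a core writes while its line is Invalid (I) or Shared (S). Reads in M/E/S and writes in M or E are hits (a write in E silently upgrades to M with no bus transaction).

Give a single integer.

Op 1: C3 write [C3 write: invalidate none -> C3=M] -> [I,I,I,M] [MISS #1: write from I]
Op 2: C0 read [C0 read from I: others=['C3=M'] -> C0=S, others downsized to S] -> [S,I,I,S] [MISS #2: read from I]
Op 3: C2 write [C2 write: invalidate ['C0=S', 'C3=S'] -> C2=M] -> [I,I,M,I] [MISS #3: write from I]
Op 4: C1 read [C1 read from I: others=['C2=M'] -> C1=S, others downsized to S] -> [I,S,S,I] [MISS #4: read from I]
Op 5: C0 write [C0 write: invalidate ['C1=S', 'C2=S'] -> C0=M] -> [M,I,I,I] [MISS #5: write from I]
Op 6: C3 write [C3 write: invalidate ['C0=M'] -> C3=M] -> [I,I,I,M] [MISS #6: write from I]
Op 7: C0 read [C0 read from I: others=['C3=M'] -> C0=S, others downsized to S] -> [S,I,I,S] [MISS #7: read from I]
Op 8: C0 read [C0 read: already in S, no change] -> [S,I,I,S] [hit: read from S]
Op 9: C0 write [C0 write: invalidate ['C3=S'] -> C0=M] -> [M,I,I,I] [MISS #8: write from S]
Op 10: C3 read [C3 read from I: others=['C0=M'] -> C3=S, others downsized to S] -> [S,I,I,S] [MISS #9: read from I]
Op 11: C2 read [C2 read from I: others=['C0=S', 'C3=S'] -> C2=S, others downsized to S] -> [S,I,S,S] [MISS #10: read from I]

Answer: 10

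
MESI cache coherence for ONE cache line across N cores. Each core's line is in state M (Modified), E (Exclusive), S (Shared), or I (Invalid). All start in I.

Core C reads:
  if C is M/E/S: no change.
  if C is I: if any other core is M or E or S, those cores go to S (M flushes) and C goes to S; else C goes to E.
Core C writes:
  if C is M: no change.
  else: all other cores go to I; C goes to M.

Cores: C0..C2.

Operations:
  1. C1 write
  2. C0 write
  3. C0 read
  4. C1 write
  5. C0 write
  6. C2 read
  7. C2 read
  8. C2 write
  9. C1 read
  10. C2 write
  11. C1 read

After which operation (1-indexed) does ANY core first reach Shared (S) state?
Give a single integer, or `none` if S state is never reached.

Op 1: C1 write [C1 write: invalidate none -> C1=M] -> [I,M,I]
Op 2: C0 write [C0 write: invalidate ['C1=M'] -> C0=M] -> [M,I,I]
Op 3: C0 read [C0 read: already in M, no change] -> [M,I,I]
Op 4: C1 write [C1 write: invalidate ['C0=M'] -> C1=M] -> [I,M,I]
Op 5: C0 write [C0 write: invalidate ['C1=M'] -> C0=M] -> [M,I,I]
Op 6: C2 read [C2 read from I: others=['C0=M'] -> C2=S, others downsized to S] -> [S,I,S]
  -> First S state at op 6; remaining ops need not be traced.

Answer: 6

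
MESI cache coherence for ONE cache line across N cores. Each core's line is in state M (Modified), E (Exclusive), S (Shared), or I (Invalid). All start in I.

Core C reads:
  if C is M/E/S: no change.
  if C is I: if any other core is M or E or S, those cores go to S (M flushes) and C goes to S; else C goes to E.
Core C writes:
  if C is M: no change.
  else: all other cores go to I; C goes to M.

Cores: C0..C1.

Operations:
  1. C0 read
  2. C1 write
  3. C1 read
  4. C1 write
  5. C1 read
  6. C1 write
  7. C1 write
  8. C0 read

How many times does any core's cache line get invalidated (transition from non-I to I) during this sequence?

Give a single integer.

Answer: 1

Derivation:
Op 1: C0 read [C0 read from I: no other sharers -> C0=E (exclusive)] -> [E,I] (invalidations this op: 0; running total: 0)
Op 2: C1 write [C1 write: invalidate ['C0=E'] -> C1=M] -> [I,M] (invalidations this op: 1; running total: 1)
Op 3: C1 read [C1 read: already in M, no change] -> [I,M] (invalidations this op: 0; running total: 1)
Op 4: C1 write [C1 write: already M (modified), no change] -> [I,M] (invalidations this op: 0; running total: 1)
Op 5: C1 read [C1 read: already in M, no change] -> [I,M] (invalidations this op: 0; running total: 1)
Op 6: C1 write [C1 write: already M (modified), no change] -> [I,M] (invalidations this op: 0; running total: 1)
Op 7: C1 write [C1 write: already M (modified), no change] -> [I,M] (invalidations this op: 0; running total: 1)
Op 8: C0 read [C0 read from I: others=['C1=M'] -> C0=S, others downsized to S] -> [S,S] (invalidations this op: 0; running total: 1)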